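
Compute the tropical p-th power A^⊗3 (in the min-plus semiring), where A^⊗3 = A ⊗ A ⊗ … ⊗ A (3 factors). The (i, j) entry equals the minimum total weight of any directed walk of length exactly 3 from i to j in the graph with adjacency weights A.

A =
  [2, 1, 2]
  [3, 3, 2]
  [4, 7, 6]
A^⊗3 =
  [6, 5, 5]
  [7, 6, 6]
  [8, 7, 7]

Each entry (A^⊗3)_ij equals the minimum over all length-3 walks i = v_0 → v_1 → … → v_3 = j of Σ_t A[v_t][v_{t+1}]. For example, for (i, j) = (0, 2) we minimise over 9 possible intermediate vertex sequences; the minimum is 5, attained along the walk 0 → 0 → 1 → 2.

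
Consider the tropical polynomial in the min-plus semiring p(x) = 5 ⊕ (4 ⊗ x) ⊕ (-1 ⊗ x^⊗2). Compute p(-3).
p(-3) = -7

A tropical monomial a ⊗ x^⊗i evaluates to a + i · x. Evaluating each term at x = -3:
  Term 0 contributes 5 + 0 · -3 = 5
  Term 1 contributes 4 + 1 · -3 = 1
  Term 2 contributes -1 + 2 · -3 = -7
p(-3) = ⊕ of these = min[5, 1, -7] = -7.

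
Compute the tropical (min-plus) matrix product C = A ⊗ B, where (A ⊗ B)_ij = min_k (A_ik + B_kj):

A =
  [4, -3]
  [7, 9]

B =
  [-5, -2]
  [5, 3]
A ⊗ B =
  [-1, 0]
  [2, 5]

Apply the min-plus product entry-by-entry:
  C[0][0] = min over k of (A[0][0] + B[0][0] = 4 + -5 = -1, A[0][1] + B[1][0] = -3 + 5 = 2) = -1 (attained at k = 0)
  C[0][1] = min over k of (A[0][0] + B[0][1] = 4 + -2 = 2, A[0][1] + B[1][1] = -3 + 3 = 0) = 0 (attained at k = 1)
  C[1][0] = min over k of (A[1][0] + B[0][0] = 7 + -5 = 2, A[1][1] + B[1][0] = 9 + 5 = 14) = 2 (attained at k = 0)
  C[1][1] = min over k of (A[1][0] + B[0][1] = 7 + -2 = 5, A[1][1] + B[1][1] = 9 + 3 = 12) = 5 (attained at k = 0)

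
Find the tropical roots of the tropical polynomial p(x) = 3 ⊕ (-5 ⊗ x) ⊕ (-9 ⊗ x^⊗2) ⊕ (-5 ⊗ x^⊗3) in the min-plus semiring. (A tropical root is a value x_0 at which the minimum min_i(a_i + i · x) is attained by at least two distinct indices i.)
Roots: {-4, 4, 8}

Each tropical root is a break point of the lower envelope of the lines y = a_i + i · x (there are 4 lines, with slopes 0, 1, ..., 3). Only the lines that attain the minimum somewhere contribute to roots; other lines are dominated. Here the surviving (envelope) indices are i = 3, i = 2, i = 1, i = 0.
Intersections between consecutive envelope lines give the roots: for adjacent envelope indices i < j the intersection is x = (a_i − a_j) / (j − i). Reading off the sorted break points: {-4, 4, 8}.
Verification: at each break x_0, at least two indices attain the minimum of min_i(a_i + i · x_0).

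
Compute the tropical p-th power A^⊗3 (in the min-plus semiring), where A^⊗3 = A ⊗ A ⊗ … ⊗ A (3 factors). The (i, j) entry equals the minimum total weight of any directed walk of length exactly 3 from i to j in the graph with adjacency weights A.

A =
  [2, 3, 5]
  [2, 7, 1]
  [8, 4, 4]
A^⊗3 =
  [6, 7, 6]
  [6, 7, 6]
  [8, 9, 9]

Each entry (A^⊗3)_ij equals the minimum over all length-3 walks i = v_0 → v_1 → … → v_3 = j of Σ_t A[v_t][v_{t+1}]. For example, for (i, j) = (0, 2) we minimise over 9 possible intermediate vertex sequences; the minimum is 6, attained along the walk 0 → 0 → 1 → 2.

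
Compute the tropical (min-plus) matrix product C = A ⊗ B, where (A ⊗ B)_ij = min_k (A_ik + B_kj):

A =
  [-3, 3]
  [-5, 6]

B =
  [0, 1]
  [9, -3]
A ⊗ B =
  [-3, -2]
  [-5, -4]

Apply the min-plus product entry-by-entry:
  C[0][0] = min over k of (A[0][0] + B[0][0] = -3 + 0 = -3, A[0][1] + B[1][0] = 3 + 9 = 12) = -3 (attained at k = 0)
  C[0][1] = min over k of (A[0][0] + B[0][1] = -3 + 1 = -2, A[0][1] + B[1][1] = 3 + -3 = 0) = -2 (attained at k = 0)
  C[1][0] = min over k of (A[1][0] + B[0][0] = -5 + 0 = -5, A[1][1] + B[1][0] = 6 + 9 = 15) = -5 (attained at k = 0)
  C[1][1] = min over k of (A[1][0] + B[0][1] = -5 + 1 = -4, A[1][1] + B[1][1] = 6 + -3 = 3) = -4 (attained at k = 0)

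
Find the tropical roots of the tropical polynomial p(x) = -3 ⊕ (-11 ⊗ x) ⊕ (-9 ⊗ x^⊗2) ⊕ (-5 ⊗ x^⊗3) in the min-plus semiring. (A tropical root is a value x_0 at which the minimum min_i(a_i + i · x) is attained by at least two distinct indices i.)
Roots: {-4, -2, 8}

Each tropical root is a break point of the lower envelope of the lines y = a_i + i · x (there are 4 lines, with slopes 0, 1, ..., 3). Only the lines that attain the minimum somewhere contribute to roots; other lines are dominated. Here the surviving (envelope) indices are i = 3, i = 2, i = 1, i = 0.
Intersections between consecutive envelope lines give the roots: for adjacent envelope indices i < j the intersection is x = (a_i − a_j) / (j − i). Reading off the sorted break points: {-4, -2, 8}.
Verification: at each break x_0, at least two indices attain the minimum of min_i(a_i + i · x_0).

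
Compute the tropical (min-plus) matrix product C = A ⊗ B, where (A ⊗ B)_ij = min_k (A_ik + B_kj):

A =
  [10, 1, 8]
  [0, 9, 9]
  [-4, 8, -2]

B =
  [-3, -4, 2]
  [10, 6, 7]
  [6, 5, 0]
A ⊗ B =
  [7, 6, 8]
  [-3, -4, 2]
  [-7, -8, -2]

Apply the min-plus product entry-by-entry:
  C[0][0] = min over k of (A[0][0] + B[0][0] = 10 + -3 = 7, A[0][1] + B[1][0] = 1 + 10 = 11, A[0][2] + B[2][0] = 8 + 6 = 14) = 7 (attained at k = 0)
  C[0][1] = min over k of (A[0][0] + B[0][1] = 10 + -4 = 6, A[0][1] + B[1][1] = 1 + 6 = 7, A[0][2] + B[2][1] = 8 + 5 = 13) = 6 (attained at k = 0)
  C[0][2] = min over k of (A[0][0] + B[0][2] = 10 + 2 = 12, A[0][1] + B[1][2] = 1 + 7 = 8, A[0][2] + B[2][2] = 8 + 0 = 8) = 8 (attained at k = 1)
  C[1][0] = min over k of (A[1][0] + B[0][0] = 0 + -3 = -3, A[1][1] + B[1][0] = 9 + 10 = 19, A[1][2] + B[2][0] = 9 + 6 = 15) = -3 (attained at k = 0)
  C[1][1] = min over k of (A[1][0] + B[0][1] = 0 + -4 = -4, A[1][1] + B[1][1] = 9 + 6 = 15, A[1][2] + B[2][1] = 9 + 5 = 14) = -4 (attained at k = 0)
  C[1][2] = min over k of (A[1][0] + B[0][2] = 0 + 2 = 2, A[1][1] + B[1][2] = 9 + 7 = 16, A[1][2] + B[2][2] = 9 + 0 = 9) = 2 (attained at k = 0)
  C[2][0] = min over k of (A[2][0] + B[0][0] = -4 + -3 = -7, A[2][1] + B[1][0] = 8 + 10 = 18, A[2][2] + B[2][0] = -2 + 6 = 4) = -7 (attained at k = 0)
  C[2][1] = min over k of (A[2][0] + B[0][1] = -4 + -4 = -8, A[2][1] + B[1][1] = 8 + 6 = 14, A[2][2] + B[2][1] = -2 + 5 = 3) = -8 (attained at k = 0)
  C[2][2] = min over k of (A[2][0] + B[0][2] = -4 + 2 = -2, A[2][1] + B[1][2] = 8 + 7 = 15, A[2][2] + B[2][2] = -2 + 0 = -2) = -2 (attained at k = 0)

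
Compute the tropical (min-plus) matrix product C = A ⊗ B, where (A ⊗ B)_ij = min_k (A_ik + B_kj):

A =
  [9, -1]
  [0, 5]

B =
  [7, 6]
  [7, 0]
A ⊗ B =
  [6, -1]
  [7, 5]

Apply the min-plus product entry-by-entry:
  C[0][0] = min over k of (A[0][0] + B[0][0] = 9 + 7 = 16, A[0][1] + B[1][0] = -1 + 7 = 6) = 6 (attained at k = 1)
  C[0][1] = min over k of (A[0][0] + B[0][1] = 9 + 6 = 15, A[0][1] + B[1][1] = -1 + 0 = -1) = -1 (attained at k = 1)
  C[1][0] = min over k of (A[1][0] + B[0][0] = 0 + 7 = 7, A[1][1] + B[1][0] = 5 + 7 = 12) = 7 (attained at k = 0)
  C[1][1] = min over k of (A[1][0] + B[0][1] = 0 + 6 = 6, A[1][1] + B[1][1] = 5 + 0 = 5) = 5 (attained at k = 1)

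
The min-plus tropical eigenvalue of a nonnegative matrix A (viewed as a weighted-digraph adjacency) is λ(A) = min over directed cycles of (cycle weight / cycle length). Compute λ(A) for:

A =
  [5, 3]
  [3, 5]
λ(A) = 3

Enumerate directed cycles and compute their means (weight / length). Sample:
  cycle 0 → 0: weight = 5, length = 1, mean = 5/1 ≈ 5.000
  cycle 1 → 1: weight = 5, length = 1, mean = 5/1 ≈ 5.000
  cycle 0 → 1 → 0: weight = 6, length = 2, mean = 6/2 ≈ 3.000
  cycle 1 → 0 → 1: weight = 6, length = 2, mean = 6/2 ≈ 3.000
Minimum mean = 3.000, attained e.g. along the cycle 0 → 1 → 0 with weight 6 and length 2. So λ(A) = 6/2 = 3.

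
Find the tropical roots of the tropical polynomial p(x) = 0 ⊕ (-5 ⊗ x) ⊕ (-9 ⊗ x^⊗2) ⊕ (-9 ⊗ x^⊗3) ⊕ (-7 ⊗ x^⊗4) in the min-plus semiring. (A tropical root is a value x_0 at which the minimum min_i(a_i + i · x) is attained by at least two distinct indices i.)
Roots: {-2, 0, 4, 5}

Each tropical root is a break point of the lower envelope of the lines y = a_i + i · x (there are 5 lines, with slopes 0, 1, ..., 4). Only the lines that attain the minimum somewhere contribute to roots; other lines are dominated. Here the surviving (envelope) indices are i = 4, i = 3, i = 2, i = 1, i = 0.
Intersections between consecutive envelope lines give the roots: for adjacent envelope indices i < j the intersection is x = (a_i − a_j) / (j − i). Reading off the sorted break points: {-2, 0, 4, 5}.
Verification: at each break x_0, at least two indices attain the minimum of min_i(a_i + i · x_0).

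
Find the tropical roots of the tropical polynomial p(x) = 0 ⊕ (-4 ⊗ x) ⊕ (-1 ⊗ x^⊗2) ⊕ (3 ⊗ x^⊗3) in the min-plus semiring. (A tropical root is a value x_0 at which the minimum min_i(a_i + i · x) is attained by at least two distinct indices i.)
Roots: {-4, -3, 4}

Each tropical root is a break point of the lower envelope of the lines y = a_i + i · x (there are 4 lines, with slopes 0, 1, ..., 3). Only the lines that attain the minimum somewhere contribute to roots; other lines are dominated. Here the surviving (envelope) indices are i = 3, i = 2, i = 1, i = 0.
Intersections between consecutive envelope lines give the roots: for adjacent envelope indices i < j the intersection is x = (a_i − a_j) / (j − i). Reading off the sorted break points: {-4, -3, 4}.
Verification: at each break x_0, at least two indices attain the minimum of min_i(a_i + i · x_0).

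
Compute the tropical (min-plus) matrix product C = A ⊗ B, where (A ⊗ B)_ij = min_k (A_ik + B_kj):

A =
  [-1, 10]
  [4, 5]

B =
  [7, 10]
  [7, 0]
A ⊗ B =
  [6, 9]
  [11, 5]

Apply the min-plus product entry-by-entry:
  C[0][0] = min over k of (A[0][0] + B[0][0] = -1 + 7 = 6, A[0][1] + B[1][0] = 10 + 7 = 17) = 6 (attained at k = 0)
  C[0][1] = min over k of (A[0][0] + B[0][1] = -1 + 10 = 9, A[0][1] + B[1][1] = 10 + 0 = 10) = 9 (attained at k = 0)
  C[1][0] = min over k of (A[1][0] + B[0][0] = 4 + 7 = 11, A[1][1] + B[1][0] = 5 + 7 = 12) = 11 (attained at k = 0)
  C[1][1] = min over k of (A[1][0] + B[0][1] = 4 + 10 = 14, A[1][1] + B[1][1] = 5 + 0 = 5) = 5 (attained at k = 1)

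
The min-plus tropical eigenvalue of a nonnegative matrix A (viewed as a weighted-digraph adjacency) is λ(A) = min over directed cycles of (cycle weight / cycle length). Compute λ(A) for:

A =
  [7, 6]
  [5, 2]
λ(A) = 2

Enumerate directed cycles and compute their means (weight / length). Sample:
  cycle 0 → 0: weight = 7, length = 1, mean = 7/1 ≈ 7.000
  cycle 1 → 1: weight = 2, length = 1, mean = 2/1 ≈ 2.000
  cycle 0 → 1 → 0: weight = 11, length = 2, mean = 11/2 ≈ 5.500
  cycle 1 → 0 → 1: weight = 11, length = 2, mean = 11/2 ≈ 5.500
Minimum mean = 2.000, attained e.g. along the cycle 1 → 1 with weight 2 and length 1. So λ(A) = 2/1 = 2.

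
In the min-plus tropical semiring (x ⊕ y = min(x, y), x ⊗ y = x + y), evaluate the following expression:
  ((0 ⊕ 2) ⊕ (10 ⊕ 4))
((0 ⊕ 2) ⊕ (10 ⊕ 4)) = 0

Expand innermost to outermost. Recall ⊕ takes the minimum of its arguments and ⊗ takes their sum. Working out the expression ((0 ⊕ 2) ⊕ (10 ⊕ 4)) gives 0.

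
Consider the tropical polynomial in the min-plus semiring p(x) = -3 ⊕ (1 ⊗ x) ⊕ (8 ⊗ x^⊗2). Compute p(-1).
p(-1) = -3

A tropical monomial a ⊗ x^⊗i evaluates to a + i · x. Evaluating each term at x = -1:
  Term 0 contributes -3 + 0 · -1 = -3
  Term 1 contributes 1 + 1 · -1 = 0
  Term 2 contributes 8 + 2 · -1 = 6
p(-1) = ⊕ of these = min[-3, 0, 6] = -3.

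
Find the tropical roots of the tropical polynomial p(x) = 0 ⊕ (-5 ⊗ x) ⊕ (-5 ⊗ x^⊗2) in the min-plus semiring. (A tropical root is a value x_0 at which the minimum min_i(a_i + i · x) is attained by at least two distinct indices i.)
Roots: {0, 5}

Each tropical root is a break point of the lower envelope of the lines y = a_i + i · x (there are 3 lines, with slopes 0, 1, ..., 2). Only the lines that attain the minimum somewhere contribute to roots; other lines are dominated. Here the surviving (envelope) indices are i = 2, i = 1, i = 0.
Intersections between consecutive envelope lines give the roots: for adjacent envelope indices i < j the intersection is x = (a_i − a_j) / (j − i). Reading off the sorted break points: {0, 5}.
Verification: at each break x_0, at least two indices attain the minimum of min_i(a_i + i · x_0).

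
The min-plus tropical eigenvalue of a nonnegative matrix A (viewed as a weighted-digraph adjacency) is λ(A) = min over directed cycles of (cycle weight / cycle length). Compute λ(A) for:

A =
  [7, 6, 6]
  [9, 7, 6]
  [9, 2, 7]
λ(A) = 4

Enumerate directed cycles and compute their means (weight / length). Sample:
  cycle 0 → 0: weight = 7, length = 1, mean = 7/1 ≈ 7.000
  cycle 1 → 1: weight = 7, length = 1, mean = 7/1 ≈ 7.000
  cycle 2 → 2: weight = 7, length = 1, mean = 7/1 ≈ 7.000
  cycle 0 → 1 → 0: weight = 15, length = 2, mean = 15/2 ≈ 7.500
  cycle 0 → 2 → 0: weight = 15, length = 2, mean = 15/2 ≈ 7.500
  cycle 1 → 0 → 1: weight = 15, length = 2, mean = 15/2 ≈ 7.500
Minimum mean = 4.000, attained e.g. along the cycle 1 → 2 → 1 with weight 8 and length 2. So λ(A) = 8/2 = 4.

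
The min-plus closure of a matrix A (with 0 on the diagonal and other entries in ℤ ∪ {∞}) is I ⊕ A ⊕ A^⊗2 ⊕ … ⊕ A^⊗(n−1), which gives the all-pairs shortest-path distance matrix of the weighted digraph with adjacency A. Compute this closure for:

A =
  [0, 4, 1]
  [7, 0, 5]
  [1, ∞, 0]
Closure =
  [0, 4, 1]
  [6, 0, 5]
  [1, 5, 0]

This is the Floyd-Warshall all-pairs shortest-path computation. For each intermediate vertex k = 0, 1, …, 2, update dist[i][j] ← min(dist[i][j], dist[i][k] + dist[k][j]). The final matrix gives, for each (i, j), the minimum total weight of any directed path from i to j (possibly empty when i = j).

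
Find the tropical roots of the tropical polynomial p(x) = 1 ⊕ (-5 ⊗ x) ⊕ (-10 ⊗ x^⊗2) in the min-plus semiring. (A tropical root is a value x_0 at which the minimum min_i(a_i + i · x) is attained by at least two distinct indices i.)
Roots: {5, 6}

Each tropical root is a break point of the lower envelope of the lines y = a_i + i · x (there are 3 lines, with slopes 0, 1, ..., 2). Only the lines that attain the minimum somewhere contribute to roots; other lines are dominated. Here the surviving (envelope) indices are i = 2, i = 1, i = 0.
Intersections between consecutive envelope lines give the roots: for adjacent envelope indices i < j the intersection is x = (a_i − a_j) / (j − i). Reading off the sorted break points: {5, 6}.
Verification: at each break x_0, at least two indices attain the minimum of min_i(a_i + i · x_0).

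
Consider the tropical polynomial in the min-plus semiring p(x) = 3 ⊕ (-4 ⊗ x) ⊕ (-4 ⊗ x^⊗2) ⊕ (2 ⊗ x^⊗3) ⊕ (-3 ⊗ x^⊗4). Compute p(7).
p(7) = 3

A tropical monomial a ⊗ x^⊗i evaluates to a + i · x. Evaluating each term at x = 7:
  Term 0 contributes 3 + 0 · 7 = 3
  Term 1 contributes -4 + 1 · 7 = 3
  Term 2 contributes -4 + 2 · 7 = 10
  Term 3 contributes 2 + 3 · 7 = 23
  Term 4 contributes -3 + 4 · 7 = 25
p(7) = ⊕ of these = min[3, 3, 10, 23, 25] = 3.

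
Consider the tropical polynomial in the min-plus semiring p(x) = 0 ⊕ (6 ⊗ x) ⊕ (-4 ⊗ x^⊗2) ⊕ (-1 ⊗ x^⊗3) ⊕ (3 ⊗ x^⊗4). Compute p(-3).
p(-3) = -10

A tropical monomial a ⊗ x^⊗i evaluates to a + i · x. Evaluating each term at x = -3:
  Term 0 contributes 0 + 0 · -3 = 0
  Term 1 contributes 6 + 1 · -3 = 3
  Term 2 contributes -4 + 2 · -3 = -10
  Term 3 contributes -1 + 3 · -3 = -10
  Term 4 contributes 3 + 4 · -3 = -9
p(-3) = ⊕ of these = min[0, 3, -10, -10, -9] = -10.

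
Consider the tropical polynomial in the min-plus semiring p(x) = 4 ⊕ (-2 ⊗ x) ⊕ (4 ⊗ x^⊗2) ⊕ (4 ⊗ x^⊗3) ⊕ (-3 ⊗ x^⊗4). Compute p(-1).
p(-1) = -7

A tropical monomial a ⊗ x^⊗i evaluates to a + i · x. Evaluating each term at x = -1:
  Term 0 contributes 4 + 0 · -1 = 4
  Term 1 contributes -2 + 1 · -1 = -3
  Term 2 contributes 4 + 2 · -1 = 2
  Term 3 contributes 4 + 3 · -1 = 1
  Term 4 contributes -3 + 4 · -1 = -7
p(-1) = ⊕ of these = min[4, -3, 2, 1, -7] = -7.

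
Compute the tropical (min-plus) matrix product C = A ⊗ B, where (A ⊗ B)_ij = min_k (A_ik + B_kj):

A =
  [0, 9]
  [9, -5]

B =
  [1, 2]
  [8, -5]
A ⊗ B =
  [1, 2]
  [3, -10]

Apply the min-plus product entry-by-entry:
  C[0][0] = min over k of (A[0][0] + B[0][0] = 0 + 1 = 1, A[0][1] + B[1][0] = 9 + 8 = 17) = 1 (attained at k = 0)
  C[0][1] = min over k of (A[0][0] + B[0][1] = 0 + 2 = 2, A[0][1] + B[1][1] = 9 + -5 = 4) = 2 (attained at k = 0)
  C[1][0] = min over k of (A[1][0] + B[0][0] = 9 + 1 = 10, A[1][1] + B[1][0] = -5 + 8 = 3) = 3 (attained at k = 1)
  C[1][1] = min over k of (A[1][0] + B[0][1] = 9 + 2 = 11, A[1][1] + B[1][1] = -5 + -5 = -10) = -10 (attained at k = 1)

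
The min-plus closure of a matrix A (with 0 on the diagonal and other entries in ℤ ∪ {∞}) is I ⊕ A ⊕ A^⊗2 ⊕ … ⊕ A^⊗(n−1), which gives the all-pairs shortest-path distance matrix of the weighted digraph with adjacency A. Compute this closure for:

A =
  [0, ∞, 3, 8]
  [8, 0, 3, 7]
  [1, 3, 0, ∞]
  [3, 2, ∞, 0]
Closure =
  [0, 6, 3, 8]
  [4, 0, 3, 7]
  [1, 3, 0, 9]
  [3, 2, 5, 0]

This is the Floyd-Warshall all-pairs shortest-path computation. For each intermediate vertex k = 0, 1, …, 3, update dist[i][j] ← min(dist[i][j], dist[i][k] + dist[k][j]). The final matrix gives, for each (i, j), the minimum total weight of any directed path from i to j (possibly empty when i = j).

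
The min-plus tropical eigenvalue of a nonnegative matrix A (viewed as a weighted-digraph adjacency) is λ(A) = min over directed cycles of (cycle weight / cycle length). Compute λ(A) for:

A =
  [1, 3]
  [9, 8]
λ(A) = 1

Enumerate directed cycles and compute their means (weight / length). Sample:
  cycle 0 → 0: weight = 1, length = 1, mean = 1/1 ≈ 1.000
  cycle 1 → 1: weight = 8, length = 1, mean = 8/1 ≈ 8.000
  cycle 0 → 1 → 0: weight = 12, length = 2, mean = 12/2 ≈ 6.000
  cycle 1 → 0 → 1: weight = 12, length = 2, mean = 12/2 ≈ 6.000
Minimum mean = 1.000, attained e.g. along the cycle 0 → 0 with weight 1 and length 1. So λ(A) = 1/1 = 1.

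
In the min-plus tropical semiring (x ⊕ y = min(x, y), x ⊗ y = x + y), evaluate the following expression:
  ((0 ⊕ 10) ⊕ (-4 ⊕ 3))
((0 ⊕ 10) ⊕ (-4 ⊕ 3)) = -4

Expand innermost to outermost. Recall ⊕ takes the minimum of its arguments and ⊗ takes their sum. Working out the expression ((0 ⊕ 10) ⊕ (-4 ⊕ 3)) gives -4.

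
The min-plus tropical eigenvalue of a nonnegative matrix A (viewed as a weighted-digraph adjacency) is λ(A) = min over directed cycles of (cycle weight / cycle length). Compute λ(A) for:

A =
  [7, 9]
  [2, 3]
λ(A) = 3

Enumerate directed cycles and compute their means (weight / length). Sample:
  cycle 0 → 0: weight = 7, length = 1, mean = 7/1 ≈ 7.000
  cycle 1 → 1: weight = 3, length = 1, mean = 3/1 ≈ 3.000
  cycle 0 → 1 → 0: weight = 11, length = 2, mean = 11/2 ≈ 5.500
  cycle 1 → 0 → 1: weight = 11, length = 2, mean = 11/2 ≈ 5.500
Minimum mean = 3.000, attained e.g. along the cycle 1 → 1 with weight 3 and length 1. So λ(A) = 3/1 = 3.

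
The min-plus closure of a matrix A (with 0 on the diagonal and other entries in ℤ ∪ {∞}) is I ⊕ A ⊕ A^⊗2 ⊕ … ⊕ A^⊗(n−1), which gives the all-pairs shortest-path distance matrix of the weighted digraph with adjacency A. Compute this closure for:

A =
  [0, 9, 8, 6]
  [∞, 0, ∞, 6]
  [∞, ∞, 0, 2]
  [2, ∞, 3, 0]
Closure =
  [0, 9, 8, 6]
  [8, 0, 9, 6]
  [4, 13, 0, 2]
  [2, 11, 3, 0]

This is the Floyd-Warshall all-pairs shortest-path computation. For each intermediate vertex k = 0, 1, …, 3, update dist[i][j] ← min(dist[i][j], dist[i][k] + dist[k][j]). The final matrix gives, for each (i, j), the minimum total weight of any directed path from i to j (possibly empty when i = j).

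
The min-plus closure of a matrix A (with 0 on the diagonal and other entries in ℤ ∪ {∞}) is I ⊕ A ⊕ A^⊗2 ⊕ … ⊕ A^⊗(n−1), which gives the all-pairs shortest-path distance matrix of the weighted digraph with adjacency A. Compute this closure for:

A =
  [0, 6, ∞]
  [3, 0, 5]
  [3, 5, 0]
Closure =
  [0, 6, 11]
  [3, 0, 5]
  [3, 5, 0]

This is the Floyd-Warshall all-pairs shortest-path computation. For each intermediate vertex k = 0, 1, …, 2, update dist[i][j] ← min(dist[i][j], dist[i][k] + dist[k][j]). The final matrix gives, for each (i, j), the minimum total weight of any directed path from i to j (possibly empty when i = j).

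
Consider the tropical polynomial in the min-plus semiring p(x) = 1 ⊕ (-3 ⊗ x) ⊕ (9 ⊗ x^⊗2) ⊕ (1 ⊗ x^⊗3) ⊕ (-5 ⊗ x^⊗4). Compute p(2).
p(2) = -1

A tropical monomial a ⊗ x^⊗i evaluates to a + i · x. Evaluating each term at x = 2:
  Term 0 contributes 1 + 0 · 2 = 1
  Term 1 contributes -3 + 1 · 2 = -1
  Term 2 contributes 9 + 2 · 2 = 13
  Term 3 contributes 1 + 3 · 2 = 7
  Term 4 contributes -5 + 4 · 2 = 3
p(2) = ⊕ of these = min[1, -1, 13, 7, 3] = -1.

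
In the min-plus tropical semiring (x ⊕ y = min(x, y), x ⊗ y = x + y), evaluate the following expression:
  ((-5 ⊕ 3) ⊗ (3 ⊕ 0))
((-5 ⊕ 3) ⊗ (3 ⊕ 0)) = -5

Expand innermost to outermost. Recall ⊕ takes the minimum of its arguments and ⊗ takes their sum. Working out the expression ((-5 ⊕ 3) ⊗ (3 ⊕ 0)) gives -5.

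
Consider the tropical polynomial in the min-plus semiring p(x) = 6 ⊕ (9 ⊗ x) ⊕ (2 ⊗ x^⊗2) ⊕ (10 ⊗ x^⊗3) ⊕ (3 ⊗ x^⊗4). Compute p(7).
p(7) = 6

A tropical monomial a ⊗ x^⊗i evaluates to a + i · x. Evaluating each term at x = 7:
  Term 0 contributes 6 + 0 · 7 = 6
  Term 1 contributes 9 + 1 · 7 = 16
  Term 2 contributes 2 + 2 · 7 = 16
  Term 3 contributes 10 + 3 · 7 = 31
  Term 4 contributes 3 + 4 · 7 = 31
p(7) = ⊕ of these = min[6, 16, 16, 31, 31] = 6.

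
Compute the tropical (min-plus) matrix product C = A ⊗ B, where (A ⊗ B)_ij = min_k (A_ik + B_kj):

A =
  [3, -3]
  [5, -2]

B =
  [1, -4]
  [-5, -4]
A ⊗ B =
  [-8, -7]
  [-7, -6]

Apply the min-plus product entry-by-entry:
  C[0][0] = min over k of (A[0][0] + B[0][0] = 3 + 1 = 4, A[0][1] + B[1][0] = -3 + -5 = -8) = -8 (attained at k = 1)
  C[0][1] = min over k of (A[0][0] + B[0][1] = 3 + -4 = -1, A[0][1] + B[1][1] = -3 + -4 = -7) = -7 (attained at k = 1)
  C[1][0] = min over k of (A[1][0] + B[0][0] = 5 + 1 = 6, A[1][1] + B[1][0] = -2 + -5 = -7) = -7 (attained at k = 1)
  C[1][1] = min over k of (A[1][0] + B[0][1] = 5 + -4 = 1, A[1][1] + B[1][1] = -2 + -4 = -6) = -6 (attained at k = 1)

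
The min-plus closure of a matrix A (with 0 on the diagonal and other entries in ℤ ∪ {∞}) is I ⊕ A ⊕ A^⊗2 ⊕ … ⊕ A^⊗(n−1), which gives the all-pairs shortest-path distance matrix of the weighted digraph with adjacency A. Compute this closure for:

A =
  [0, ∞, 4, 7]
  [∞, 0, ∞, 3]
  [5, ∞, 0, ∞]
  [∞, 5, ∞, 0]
Closure =
  [0, 12, 4, 7]
  [∞, 0, ∞, 3]
  [5, 17, 0, 12]
  [∞, 5, ∞, 0]

This is the Floyd-Warshall all-pairs shortest-path computation. For each intermediate vertex k = 0, 1, …, 3, update dist[i][j] ← min(dist[i][j], dist[i][k] + dist[k][j]). The final matrix gives, for each (i, j), the minimum total weight of any directed path from i to j (possibly empty when i = j).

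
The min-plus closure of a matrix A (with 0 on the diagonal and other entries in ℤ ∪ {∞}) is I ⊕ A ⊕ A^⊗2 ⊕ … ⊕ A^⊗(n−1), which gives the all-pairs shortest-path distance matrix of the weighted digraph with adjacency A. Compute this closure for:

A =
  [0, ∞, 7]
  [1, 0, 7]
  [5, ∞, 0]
Closure =
  [0, ∞, 7]
  [1, 0, 7]
  [5, ∞, 0]

This is the Floyd-Warshall all-pairs shortest-path computation. For each intermediate vertex k = 0, 1, …, 2, update dist[i][j] ← min(dist[i][j], dist[i][k] + dist[k][j]). The final matrix gives, for each (i, j), the minimum total weight of any directed path from i to j (possibly empty when i = j).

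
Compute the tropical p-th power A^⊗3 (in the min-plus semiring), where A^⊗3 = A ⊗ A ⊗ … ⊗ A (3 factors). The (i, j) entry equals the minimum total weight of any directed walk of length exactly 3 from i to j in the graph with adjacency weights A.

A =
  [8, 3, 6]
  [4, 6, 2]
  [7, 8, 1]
A^⊗3 =
  [12, 10, 6]
  [10, 11, 4]
  [9, 10, 3]

Each entry (A^⊗3)_ij equals the minimum over all length-3 walks i = v_0 → v_1 → … → v_3 = j of Σ_t A[v_t][v_{t+1}]. For example, for (i, j) = (0, 2) we minimise over 9 possible intermediate vertex sequences; the minimum is 6, attained along the walk 0 → 1 → 2 → 2.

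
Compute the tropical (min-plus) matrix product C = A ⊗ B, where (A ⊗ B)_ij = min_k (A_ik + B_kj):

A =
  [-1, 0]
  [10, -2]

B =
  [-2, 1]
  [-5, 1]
A ⊗ B =
  [-5, 0]
  [-7, -1]

Apply the min-plus product entry-by-entry:
  C[0][0] = min over k of (A[0][0] + B[0][0] = -1 + -2 = -3, A[0][1] + B[1][0] = 0 + -5 = -5) = -5 (attained at k = 1)
  C[0][1] = min over k of (A[0][0] + B[0][1] = -1 + 1 = 0, A[0][1] + B[1][1] = 0 + 1 = 1) = 0 (attained at k = 0)
  C[1][0] = min over k of (A[1][0] + B[0][0] = 10 + -2 = 8, A[1][1] + B[1][0] = -2 + -5 = -7) = -7 (attained at k = 1)
  C[1][1] = min over k of (A[1][0] + B[0][1] = 10 + 1 = 11, A[1][1] + B[1][1] = -2 + 1 = -1) = -1 (attained at k = 1)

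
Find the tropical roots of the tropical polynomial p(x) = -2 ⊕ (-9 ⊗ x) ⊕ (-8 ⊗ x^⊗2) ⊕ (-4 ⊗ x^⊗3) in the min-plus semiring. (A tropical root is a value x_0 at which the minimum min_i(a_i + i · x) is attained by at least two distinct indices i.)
Roots: {-4, -1, 7}

Each tropical root is a break point of the lower envelope of the lines y = a_i + i · x (there are 4 lines, with slopes 0, 1, ..., 3). Only the lines that attain the minimum somewhere contribute to roots; other lines are dominated. Here the surviving (envelope) indices are i = 3, i = 2, i = 1, i = 0.
Intersections between consecutive envelope lines give the roots: for adjacent envelope indices i < j the intersection is x = (a_i − a_j) / (j − i). Reading off the sorted break points: {-4, -1, 7}.
Verification: at each break x_0, at least two indices attain the minimum of min_i(a_i + i · x_0).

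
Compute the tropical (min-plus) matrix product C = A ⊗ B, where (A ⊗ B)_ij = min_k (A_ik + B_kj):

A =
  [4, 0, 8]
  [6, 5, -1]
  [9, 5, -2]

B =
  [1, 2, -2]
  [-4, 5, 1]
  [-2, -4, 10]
A ⊗ B =
  [-4, 4, 1]
  [-3, -5, 4]
  [-4, -6, 6]

Apply the min-plus product entry-by-entry:
  C[0][0] = min over k of (A[0][0] + B[0][0] = 4 + 1 = 5, A[0][1] + B[1][0] = 0 + -4 = -4, A[0][2] + B[2][0] = 8 + -2 = 6) = -4 (attained at k = 1)
  C[0][1] = min over k of (A[0][0] + B[0][1] = 4 + 2 = 6, A[0][1] + B[1][1] = 0 + 5 = 5, A[0][2] + B[2][1] = 8 + -4 = 4) = 4 (attained at k = 2)
  C[0][2] = min over k of (A[0][0] + B[0][2] = 4 + -2 = 2, A[0][1] + B[1][2] = 0 + 1 = 1, A[0][2] + B[2][2] = 8 + 10 = 18) = 1 (attained at k = 1)
  C[1][0] = min over k of (A[1][0] + B[0][0] = 6 + 1 = 7, A[1][1] + B[1][0] = 5 + -4 = 1, A[1][2] + B[2][0] = -1 + -2 = -3) = -3 (attained at k = 2)
  C[1][1] = min over k of (A[1][0] + B[0][1] = 6 + 2 = 8, A[1][1] + B[1][1] = 5 + 5 = 10, A[1][2] + B[2][1] = -1 + -4 = -5) = -5 (attained at k = 2)
  C[1][2] = min over k of (A[1][0] + B[0][2] = 6 + -2 = 4, A[1][1] + B[1][2] = 5 + 1 = 6, A[1][2] + B[2][2] = -1 + 10 = 9) = 4 (attained at k = 0)
  C[2][0] = min over k of (A[2][0] + B[0][0] = 9 + 1 = 10, A[2][1] + B[1][0] = 5 + -4 = 1, A[2][2] + B[2][0] = -2 + -2 = -4) = -4 (attained at k = 2)
  C[2][1] = min over k of (A[2][0] + B[0][1] = 9 + 2 = 11, A[2][1] + B[1][1] = 5 + 5 = 10, A[2][2] + B[2][1] = -2 + -4 = -6) = -6 (attained at k = 2)
  C[2][2] = min over k of (A[2][0] + B[0][2] = 9 + -2 = 7, A[2][1] + B[1][2] = 5 + 1 = 6, A[2][2] + B[2][2] = -2 + 10 = 8) = 6 (attained at k = 1)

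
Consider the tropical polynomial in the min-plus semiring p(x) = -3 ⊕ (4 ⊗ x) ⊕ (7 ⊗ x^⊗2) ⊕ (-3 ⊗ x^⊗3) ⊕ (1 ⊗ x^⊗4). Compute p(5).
p(5) = -3

A tropical monomial a ⊗ x^⊗i evaluates to a + i · x. Evaluating each term at x = 5:
  Term 0 contributes -3 + 0 · 5 = -3
  Term 1 contributes 4 + 1 · 5 = 9
  Term 2 contributes 7 + 2 · 5 = 17
  Term 3 contributes -3 + 3 · 5 = 12
  Term 4 contributes 1 + 4 · 5 = 21
p(5) = ⊕ of these = min[-3, 9, 17, 12, 21] = -3.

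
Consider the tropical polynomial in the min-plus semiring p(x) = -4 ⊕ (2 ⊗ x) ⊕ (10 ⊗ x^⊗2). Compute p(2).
p(2) = -4

A tropical monomial a ⊗ x^⊗i evaluates to a + i · x. Evaluating each term at x = 2:
  Term 0 contributes -4 + 0 · 2 = -4
  Term 1 contributes 2 + 1 · 2 = 4
  Term 2 contributes 10 + 2 · 2 = 14
p(2) = ⊕ of these = min[-4, 4, 14] = -4.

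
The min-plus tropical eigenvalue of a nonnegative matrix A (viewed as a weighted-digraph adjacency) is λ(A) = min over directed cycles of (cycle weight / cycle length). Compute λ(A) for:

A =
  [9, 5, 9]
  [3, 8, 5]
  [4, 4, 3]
λ(A) = 3

Enumerate directed cycles and compute their means (weight / length). Sample:
  cycle 0 → 0: weight = 9, length = 1, mean = 9/1 ≈ 9.000
  cycle 1 → 1: weight = 8, length = 1, mean = 8/1 ≈ 8.000
  cycle 2 → 2: weight = 3, length = 1, mean = 3/1 ≈ 3.000
  cycle 0 → 1 → 0: weight = 8, length = 2, mean = 8/2 ≈ 4.000
  cycle 0 → 2 → 0: weight = 13, length = 2, mean = 13/2 ≈ 6.500
  cycle 1 → 0 → 1: weight = 8, length = 2, mean = 8/2 ≈ 4.000
Minimum mean = 3.000, attained e.g. along the cycle 2 → 2 with weight 3 and length 1. So λ(A) = 3/1 = 3.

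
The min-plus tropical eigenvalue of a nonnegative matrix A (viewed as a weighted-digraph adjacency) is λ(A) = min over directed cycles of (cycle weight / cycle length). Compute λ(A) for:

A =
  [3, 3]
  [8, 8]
λ(A) = 3

Enumerate directed cycles and compute their means (weight / length). Sample:
  cycle 0 → 0: weight = 3, length = 1, mean = 3/1 ≈ 3.000
  cycle 1 → 1: weight = 8, length = 1, mean = 8/1 ≈ 8.000
  cycle 0 → 1 → 0: weight = 11, length = 2, mean = 11/2 ≈ 5.500
  cycle 1 → 0 → 1: weight = 11, length = 2, mean = 11/2 ≈ 5.500
Minimum mean = 3.000, attained e.g. along the cycle 0 → 0 with weight 3 and length 1. So λ(A) = 3/1 = 3.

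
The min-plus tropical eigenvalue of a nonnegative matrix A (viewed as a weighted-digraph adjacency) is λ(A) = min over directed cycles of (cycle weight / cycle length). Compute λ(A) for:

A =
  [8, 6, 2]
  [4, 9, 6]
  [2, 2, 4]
λ(A) = 2

Enumerate directed cycles and compute their means (weight / length). Sample:
  cycle 0 → 0: weight = 8, length = 1, mean = 8/1 ≈ 8.000
  cycle 1 → 1: weight = 9, length = 1, mean = 9/1 ≈ 9.000
  cycle 2 → 2: weight = 4, length = 1, mean = 4/1 ≈ 4.000
  cycle 0 → 1 → 0: weight = 10, length = 2, mean = 10/2 ≈ 5.000
  cycle 0 → 2 → 0: weight = 4, length = 2, mean = 4/2 ≈ 2.000
  cycle 1 → 0 → 1: weight = 10, length = 2, mean = 10/2 ≈ 5.000
Minimum mean = 2.000, attained e.g. along the cycle 0 → 2 → 0 with weight 4 and length 2. So λ(A) = 4/2 = 2.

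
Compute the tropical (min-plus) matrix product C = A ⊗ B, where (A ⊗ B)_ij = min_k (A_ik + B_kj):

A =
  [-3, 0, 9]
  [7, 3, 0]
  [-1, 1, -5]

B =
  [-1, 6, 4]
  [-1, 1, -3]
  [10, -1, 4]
A ⊗ B =
  [-4, 1, -3]
  [2, -1, 0]
  [-2, -6, -2]

Apply the min-plus product entry-by-entry:
  C[0][0] = min over k of (A[0][0] + B[0][0] = -3 + -1 = -4, A[0][1] + B[1][0] = 0 + -1 = -1, A[0][2] + B[2][0] = 9 + 10 = 19) = -4 (attained at k = 0)
  C[0][1] = min over k of (A[0][0] + B[0][1] = -3 + 6 = 3, A[0][1] + B[1][1] = 0 + 1 = 1, A[0][2] + B[2][1] = 9 + -1 = 8) = 1 (attained at k = 1)
  C[0][2] = min over k of (A[0][0] + B[0][2] = -3 + 4 = 1, A[0][1] + B[1][2] = 0 + -3 = -3, A[0][2] + B[2][2] = 9 + 4 = 13) = -3 (attained at k = 1)
  C[1][0] = min over k of (A[1][0] + B[0][0] = 7 + -1 = 6, A[1][1] + B[1][0] = 3 + -1 = 2, A[1][2] + B[2][0] = 0 + 10 = 10) = 2 (attained at k = 1)
  C[1][1] = min over k of (A[1][0] + B[0][1] = 7 + 6 = 13, A[1][1] + B[1][1] = 3 + 1 = 4, A[1][2] + B[2][1] = 0 + -1 = -1) = -1 (attained at k = 2)
  C[1][2] = min over k of (A[1][0] + B[0][2] = 7 + 4 = 11, A[1][1] + B[1][2] = 3 + -3 = 0, A[1][2] + B[2][2] = 0 + 4 = 4) = 0 (attained at k = 1)
  C[2][0] = min over k of (A[2][0] + B[0][0] = -1 + -1 = -2, A[2][1] + B[1][0] = 1 + -1 = 0, A[2][2] + B[2][0] = -5 + 10 = 5) = -2 (attained at k = 0)
  C[2][1] = min over k of (A[2][0] + B[0][1] = -1 + 6 = 5, A[2][1] + B[1][1] = 1 + 1 = 2, A[2][2] + B[2][1] = -5 + -1 = -6) = -6 (attained at k = 2)
  C[2][2] = min over k of (A[2][0] + B[0][2] = -1 + 4 = 3, A[2][1] + B[1][2] = 1 + -3 = -2, A[2][2] + B[2][2] = -5 + 4 = -1) = -2 (attained at k = 1)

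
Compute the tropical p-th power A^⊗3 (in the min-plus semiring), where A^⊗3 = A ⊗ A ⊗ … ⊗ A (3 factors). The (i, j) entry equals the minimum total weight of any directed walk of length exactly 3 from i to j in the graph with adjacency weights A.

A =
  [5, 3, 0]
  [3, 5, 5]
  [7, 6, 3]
A^⊗3 =
  [9, 9, 6]
  [9, 9, 6]
  [12, 12, 9]

Each entry (A^⊗3)_ij equals the minimum over all length-3 walks i = v_0 → v_1 → … → v_3 = j of Σ_t A[v_t][v_{t+1}]. For example, for (i, j) = (0, 2) we minimise over 9 possible intermediate vertex sequences; the minimum is 6, attained along the walk 0 → 1 → 0 → 2.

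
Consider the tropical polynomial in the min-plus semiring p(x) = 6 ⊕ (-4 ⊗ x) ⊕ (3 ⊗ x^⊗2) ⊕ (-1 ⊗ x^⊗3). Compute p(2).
p(2) = -2

A tropical monomial a ⊗ x^⊗i evaluates to a + i · x. Evaluating each term at x = 2:
  Term 0 contributes 6 + 0 · 2 = 6
  Term 1 contributes -4 + 1 · 2 = -2
  Term 2 contributes 3 + 2 · 2 = 7
  Term 3 contributes -1 + 3 · 2 = 5
p(2) = ⊕ of these = min[6, -2, 7, 5] = -2.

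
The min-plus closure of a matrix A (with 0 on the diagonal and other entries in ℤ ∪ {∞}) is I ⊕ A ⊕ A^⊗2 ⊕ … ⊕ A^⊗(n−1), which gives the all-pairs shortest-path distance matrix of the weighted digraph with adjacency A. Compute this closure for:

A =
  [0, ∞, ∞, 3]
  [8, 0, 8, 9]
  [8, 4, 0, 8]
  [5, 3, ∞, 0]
Closure =
  [0, 6, 14, 3]
  [8, 0, 8, 9]
  [8, 4, 0, 8]
  [5, 3, 11, 0]

This is the Floyd-Warshall all-pairs shortest-path computation. For each intermediate vertex k = 0, 1, …, 3, update dist[i][j] ← min(dist[i][j], dist[i][k] + dist[k][j]). The final matrix gives, for each (i, j), the minimum total weight of any directed path from i to j (possibly empty when i = j).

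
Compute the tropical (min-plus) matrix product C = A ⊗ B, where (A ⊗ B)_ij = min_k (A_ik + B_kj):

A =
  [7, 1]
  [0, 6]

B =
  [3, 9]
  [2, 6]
A ⊗ B =
  [3, 7]
  [3, 9]

Apply the min-plus product entry-by-entry:
  C[0][0] = min over k of (A[0][0] + B[0][0] = 7 + 3 = 10, A[0][1] + B[1][0] = 1 + 2 = 3) = 3 (attained at k = 1)
  C[0][1] = min over k of (A[0][0] + B[0][1] = 7 + 9 = 16, A[0][1] + B[1][1] = 1 + 6 = 7) = 7 (attained at k = 1)
  C[1][0] = min over k of (A[1][0] + B[0][0] = 0 + 3 = 3, A[1][1] + B[1][0] = 6 + 2 = 8) = 3 (attained at k = 0)
  C[1][1] = min over k of (A[1][0] + B[0][1] = 0 + 9 = 9, A[1][1] + B[1][1] = 6 + 6 = 12) = 9 (attained at k = 0)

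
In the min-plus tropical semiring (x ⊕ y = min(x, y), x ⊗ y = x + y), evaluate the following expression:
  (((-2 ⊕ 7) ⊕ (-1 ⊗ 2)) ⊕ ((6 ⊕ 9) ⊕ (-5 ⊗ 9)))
(((-2 ⊕ 7) ⊕ (-1 ⊗ 2)) ⊕ ((6 ⊕ 9) ⊕ (-5 ⊗ 9))) = -2

Expand innermost to outermost. Recall ⊕ takes the minimum of its arguments and ⊗ takes their sum. Working out the expression (((-2 ⊕ 7) ⊕ (-1 ⊗ 2)) ⊕ ((6 ⊕ 9) ⊕ (-5 ⊗ 9))) gives -2.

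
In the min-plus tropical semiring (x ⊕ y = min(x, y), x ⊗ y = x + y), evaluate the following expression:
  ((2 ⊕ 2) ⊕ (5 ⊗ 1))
((2 ⊕ 2) ⊕ (5 ⊗ 1)) = 2

Expand innermost to outermost. Recall ⊕ takes the minimum of its arguments and ⊗ takes their sum. Working out the expression ((2 ⊕ 2) ⊕ (5 ⊗ 1)) gives 2.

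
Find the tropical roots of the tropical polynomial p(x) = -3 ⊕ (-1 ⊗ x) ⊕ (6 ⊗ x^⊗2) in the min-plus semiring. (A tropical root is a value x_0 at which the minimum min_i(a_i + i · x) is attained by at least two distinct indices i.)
Roots: {-7, -2}

Each tropical root is a break point of the lower envelope of the lines y = a_i + i · x (there are 3 lines, with slopes 0, 1, ..., 2). Only the lines that attain the minimum somewhere contribute to roots; other lines are dominated. Here the surviving (envelope) indices are i = 2, i = 1, i = 0.
Intersections between consecutive envelope lines give the roots: for adjacent envelope indices i < j the intersection is x = (a_i − a_j) / (j − i). Reading off the sorted break points: {-7, -2}.
Verification: at each break x_0, at least two indices attain the minimum of min_i(a_i + i · x_0).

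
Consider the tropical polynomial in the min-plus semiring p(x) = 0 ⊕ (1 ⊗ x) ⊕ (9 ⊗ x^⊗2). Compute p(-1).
p(-1) = 0

A tropical monomial a ⊗ x^⊗i evaluates to a + i · x. Evaluating each term at x = -1:
  Term 0 contributes 0 + 0 · -1 = 0
  Term 1 contributes 1 + 1 · -1 = 0
  Term 2 contributes 9 + 2 · -1 = 7
p(-1) = ⊕ of these = min[0, 0, 7] = 0.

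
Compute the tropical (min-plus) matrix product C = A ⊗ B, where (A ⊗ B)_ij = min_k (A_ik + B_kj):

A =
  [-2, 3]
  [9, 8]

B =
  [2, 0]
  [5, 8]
A ⊗ B =
  [0, -2]
  [11, 9]

Apply the min-plus product entry-by-entry:
  C[0][0] = min over k of (A[0][0] + B[0][0] = -2 + 2 = 0, A[0][1] + B[1][0] = 3 + 5 = 8) = 0 (attained at k = 0)
  C[0][1] = min over k of (A[0][0] + B[0][1] = -2 + 0 = -2, A[0][1] + B[1][1] = 3 + 8 = 11) = -2 (attained at k = 0)
  C[1][0] = min over k of (A[1][0] + B[0][0] = 9 + 2 = 11, A[1][1] + B[1][0] = 8 + 5 = 13) = 11 (attained at k = 0)
  C[1][1] = min over k of (A[1][0] + B[0][1] = 9 + 0 = 9, A[1][1] + B[1][1] = 8 + 8 = 16) = 9 (attained at k = 0)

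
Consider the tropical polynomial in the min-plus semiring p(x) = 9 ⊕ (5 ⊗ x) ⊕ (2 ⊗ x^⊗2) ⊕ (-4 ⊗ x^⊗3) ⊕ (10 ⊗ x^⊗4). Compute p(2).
p(2) = 2

A tropical monomial a ⊗ x^⊗i evaluates to a + i · x. Evaluating each term at x = 2:
  Term 0 contributes 9 + 0 · 2 = 9
  Term 1 contributes 5 + 1 · 2 = 7
  Term 2 contributes 2 + 2 · 2 = 6
  Term 3 contributes -4 + 3 · 2 = 2
  Term 4 contributes 10 + 4 · 2 = 18
p(2) = ⊕ of these = min[9, 7, 6, 2, 18] = 2.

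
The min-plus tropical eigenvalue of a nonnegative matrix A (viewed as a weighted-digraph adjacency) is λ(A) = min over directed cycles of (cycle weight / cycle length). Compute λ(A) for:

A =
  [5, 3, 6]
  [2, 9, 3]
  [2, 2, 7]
λ(A) = 5/2

Enumerate directed cycles and compute their means (weight / length). Sample:
  cycle 0 → 0: weight = 5, length = 1, mean = 5/1 ≈ 5.000
  cycle 1 → 1: weight = 9, length = 1, mean = 9/1 ≈ 9.000
  cycle 2 → 2: weight = 7, length = 1, mean = 7/1 ≈ 7.000
  cycle 0 → 1 → 0: weight = 5, length = 2, mean = 5/2 ≈ 2.500
  cycle 0 → 2 → 0: weight = 8, length = 2, mean = 8/2 ≈ 4.000
  cycle 1 → 0 → 1: weight = 5, length = 2, mean = 5/2 ≈ 2.500
Minimum mean = 2.500, attained e.g. along the cycle 0 → 1 → 0 with weight 5 and length 2. So λ(A) = 5/2 = 5/2.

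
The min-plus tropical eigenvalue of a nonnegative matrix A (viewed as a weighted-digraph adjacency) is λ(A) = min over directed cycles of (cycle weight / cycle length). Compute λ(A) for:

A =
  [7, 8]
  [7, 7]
λ(A) = 7

Enumerate directed cycles and compute their means (weight / length). Sample:
  cycle 0 → 0: weight = 7, length = 1, mean = 7/1 ≈ 7.000
  cycle 1 → 1: weight = 7, length = 1, mean = 7/1 ≈ 7.000
  cycle 0 → 1 → 0: weight = 15, length = 2, mean = 15/2 ≈ 7.500
  cycle 1 → 0 → 1: weight = 15, length = 2, mean = 15/2 ≈ 7.500
Minimum mean = 7.000, attained e.g. along the cycle 0 → 0 with weight 7 and length 1. So λ(A) = 7/1 = 7.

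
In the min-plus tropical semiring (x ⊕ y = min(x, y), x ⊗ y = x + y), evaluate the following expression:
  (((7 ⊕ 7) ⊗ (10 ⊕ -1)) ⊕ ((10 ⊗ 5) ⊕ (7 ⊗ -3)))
(((7 ⊕ 7) ⊗ (10 ⊕ -1)) ⊕ ((10 ⊗ 5) ⊕ (7 ⊗ -3))) = 4

Expand innermost to outermost. Recall ⊕ takes the minimum of its arguments and ⊗ takes their sum. Working out the expression (((7 ⊕ 7) ⊗ (10 ⊕ -1)) ⊕ ((10 ⊗ 5) ⊕ (7 ⊗ -3))) gives 4.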